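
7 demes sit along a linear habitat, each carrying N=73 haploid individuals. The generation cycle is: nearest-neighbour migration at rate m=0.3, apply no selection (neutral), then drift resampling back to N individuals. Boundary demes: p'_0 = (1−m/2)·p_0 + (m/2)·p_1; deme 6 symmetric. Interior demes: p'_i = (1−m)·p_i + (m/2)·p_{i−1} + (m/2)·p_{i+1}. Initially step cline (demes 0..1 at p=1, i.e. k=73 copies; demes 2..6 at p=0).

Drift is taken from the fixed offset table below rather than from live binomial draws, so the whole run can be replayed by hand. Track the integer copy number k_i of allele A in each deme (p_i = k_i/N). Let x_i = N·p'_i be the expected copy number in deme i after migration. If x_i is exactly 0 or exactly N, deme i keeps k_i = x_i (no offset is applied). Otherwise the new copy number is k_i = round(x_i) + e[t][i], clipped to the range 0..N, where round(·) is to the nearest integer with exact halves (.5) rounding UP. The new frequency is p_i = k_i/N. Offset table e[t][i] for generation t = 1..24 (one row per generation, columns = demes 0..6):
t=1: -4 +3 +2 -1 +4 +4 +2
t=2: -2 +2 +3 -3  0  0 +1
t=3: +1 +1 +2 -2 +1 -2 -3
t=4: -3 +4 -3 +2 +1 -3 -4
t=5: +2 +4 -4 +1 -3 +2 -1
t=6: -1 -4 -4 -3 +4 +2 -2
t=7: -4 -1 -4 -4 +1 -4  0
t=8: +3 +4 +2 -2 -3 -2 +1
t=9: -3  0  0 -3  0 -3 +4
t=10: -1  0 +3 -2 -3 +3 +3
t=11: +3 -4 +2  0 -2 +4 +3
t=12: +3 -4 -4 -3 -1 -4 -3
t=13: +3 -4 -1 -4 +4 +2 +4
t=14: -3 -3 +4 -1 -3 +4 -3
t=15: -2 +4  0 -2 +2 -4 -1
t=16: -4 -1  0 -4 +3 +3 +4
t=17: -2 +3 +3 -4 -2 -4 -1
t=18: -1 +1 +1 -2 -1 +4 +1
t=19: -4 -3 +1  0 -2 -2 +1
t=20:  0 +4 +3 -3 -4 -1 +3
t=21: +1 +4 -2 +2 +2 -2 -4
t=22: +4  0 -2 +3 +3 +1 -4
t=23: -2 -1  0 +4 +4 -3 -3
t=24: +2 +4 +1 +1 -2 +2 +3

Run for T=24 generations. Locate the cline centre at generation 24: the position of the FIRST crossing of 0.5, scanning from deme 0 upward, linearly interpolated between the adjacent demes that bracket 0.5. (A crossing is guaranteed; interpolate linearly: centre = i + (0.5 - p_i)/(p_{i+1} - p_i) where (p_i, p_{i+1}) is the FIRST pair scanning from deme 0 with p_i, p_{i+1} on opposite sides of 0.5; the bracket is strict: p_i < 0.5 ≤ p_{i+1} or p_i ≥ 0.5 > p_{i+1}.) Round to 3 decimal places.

0.250

t=0: k=[73 73 0 0 0 0 0]
t=1: x=[73.0000 62.0500 10.9500 0.0000 0.0000 0.0000 0.0000] k=[73 65 13 0 0 0 0]
t=2: x=[71.8000 58.4000 18.8500 1.9500 0.0000 0.0000 0.0000] k=[70 60 22 0 0 0 0]
t=3: x=[68.5000 55.8000 24.4000 3.3000 0.0000 0.0000 0.0000] k=[70 57 26 1 0 0 0]
t=4: x=[68.0500 54.3000 26.9000 4.6000 0.1500 0.0000 0.0000] k=[65 58 24 7 1 0 0]
t=5: x=[63.9500 53.9500 26.5500 8.6500 1.7500 0.1500 0.0000] k=[66 58 23 10 0 2 0]
t=6: x=[64.8000 53.9500 26.3000 10.4500 1.8000 1.4000 0.3000] k=[64 50 22 7 6 3 0]
t=7: x=[61.9000 47.9000 23.9500 9.1000 5.7000 3.0000 0.4500] k=[58 47 20 5 7 0 0]
t=8: x=[56.3500 44.6000 21.8000 7.5500 5.6500 1.0500 0.0000] k=[59 49 24 6 3 0 0]
t=9: x=[57.5000 46.7500 25.0500 8.2500 3.0000 0.4500 0.0000] k=[55 47 25 5 3 0 0]
t=10: x=[53.8000 44.9000 25.3000 7.7000 2.8500 0.4500 0.0000] k=[53 45 28 6 0 3 0]
t=11: x=[51.8000 43.6500 27.2500 8.4000 1.3500 2.1000 0.4500] k=[55 40 29 8 0 6 3]
t=12: x=[52.7500 40.6000 27.5000 9.9500 2.1000 4.6500 3.4500] k=[56 37 24 7 1 1 0]
t=13: x=[53.1500 37.9000 23.4000 8.6500 1.9000 0.8500 0.1500] k=[56 34 22 5 6 3 4]
t=14: x=[52.7000 35.5000 21.2500 7.7000 5.4000 3.6000 3.8500] k=[50 33 25 7 2 8 1]
t=15: x=[47.4500 34.3500 23.5000 8.9500 3.6500 6.0500 2.0500] k=[45 38 24 7 6 2 1]
t=16: x=[43.9500 36.9500 23.5500 9.4000 5.5500 2.4500 1.1500] k=[40 36 24 5 9 5 5]
t=17: x=[39.4000 34.8000 22.9500 8.4500 7.8000 5.6000 5.0000] k=[37 38 26 4 6 2 4]
t=18: x=[37.1500 36.0500 24.5000 7.6000 5.1000 2.9000 3.7000] k=[36 37 26 6 4 7 5]
t=19: x=[36.1500 35.2000 24.6500 8.7000 4.7500 6.2500 5.3000] k=[32 32 26 9 3 4 6]
t=20: x=[32.0000 31.1000 24.3500 10.6500 4.0500 4.1500 5.7000] k=[32 35 27 8 0 3 9]
t=21: x=[32.4500 33.3500 25.3500 9.6500 1.6500 3.4500 8.1000] k=[33 37 23 12 4 1 4]
t=22: x=[33.6000 34.3000 23.4500 12.4500 4.7500 1.9000 3.5500] k=[38 34 21 15 8 3 0]
t=23: x=[37.4000 32.6500 22.0500 14.8500 8.3000 3.3000 0.4500] k=[35 32 22 19 12 0 0]
t=24: x=[34.5500 30.9500 23.0500 18.4000 11.2500 1.8000 0.0000] k=[37 35 24 19 9 4 0]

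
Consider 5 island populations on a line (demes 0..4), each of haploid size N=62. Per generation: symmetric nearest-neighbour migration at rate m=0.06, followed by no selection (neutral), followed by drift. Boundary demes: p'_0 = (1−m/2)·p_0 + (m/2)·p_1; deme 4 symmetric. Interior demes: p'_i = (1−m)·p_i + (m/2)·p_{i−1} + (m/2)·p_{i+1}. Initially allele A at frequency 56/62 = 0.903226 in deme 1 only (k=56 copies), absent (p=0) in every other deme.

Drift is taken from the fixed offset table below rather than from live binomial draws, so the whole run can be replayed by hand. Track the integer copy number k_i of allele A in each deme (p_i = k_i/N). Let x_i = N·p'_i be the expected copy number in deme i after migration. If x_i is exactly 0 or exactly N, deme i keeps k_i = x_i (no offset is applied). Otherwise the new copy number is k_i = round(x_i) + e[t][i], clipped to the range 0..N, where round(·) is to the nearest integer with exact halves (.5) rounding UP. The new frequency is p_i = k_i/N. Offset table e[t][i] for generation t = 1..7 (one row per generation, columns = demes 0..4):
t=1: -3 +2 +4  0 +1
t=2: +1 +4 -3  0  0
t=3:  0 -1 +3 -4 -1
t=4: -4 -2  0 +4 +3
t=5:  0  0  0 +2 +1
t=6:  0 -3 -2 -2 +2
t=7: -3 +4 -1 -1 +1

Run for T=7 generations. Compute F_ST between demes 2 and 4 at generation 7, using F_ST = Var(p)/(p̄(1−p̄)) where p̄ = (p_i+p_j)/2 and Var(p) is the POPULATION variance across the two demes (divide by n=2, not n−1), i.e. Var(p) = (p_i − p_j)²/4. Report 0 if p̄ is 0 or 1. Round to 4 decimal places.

0.0173

t=0: k=[0 56 0 0 0]
t=1: x=[1.6800 52.6400 1.6800 0.0000 0.0000] k=[0 55 6 0 0]
t=2: x=[1.6500 51.8800 7.2900 0.1800 0.0000] k=[3 56 4 0 0]
t=3: x=[4.5900 52.8500 5.4400 0.1200 0.0000] k=[5 52 8 0 0]
t=4: x=[6.4100 49.2700 9.0800 0.2400 0.0000] k=[2 47 9 4 0]
t=5: x=[3.3500 44.5100 9.9900 4.0300 0.1200] k=[3 45 10 6 1]
t=6: x=[4.2600 42.6900 10.9300 5.9700 1.1500] k=[4 40 9 4 3]
t=7: x=[5.0800 37.9900 9.7800 4.1200 3.0300] k=[2 42 9 3 4]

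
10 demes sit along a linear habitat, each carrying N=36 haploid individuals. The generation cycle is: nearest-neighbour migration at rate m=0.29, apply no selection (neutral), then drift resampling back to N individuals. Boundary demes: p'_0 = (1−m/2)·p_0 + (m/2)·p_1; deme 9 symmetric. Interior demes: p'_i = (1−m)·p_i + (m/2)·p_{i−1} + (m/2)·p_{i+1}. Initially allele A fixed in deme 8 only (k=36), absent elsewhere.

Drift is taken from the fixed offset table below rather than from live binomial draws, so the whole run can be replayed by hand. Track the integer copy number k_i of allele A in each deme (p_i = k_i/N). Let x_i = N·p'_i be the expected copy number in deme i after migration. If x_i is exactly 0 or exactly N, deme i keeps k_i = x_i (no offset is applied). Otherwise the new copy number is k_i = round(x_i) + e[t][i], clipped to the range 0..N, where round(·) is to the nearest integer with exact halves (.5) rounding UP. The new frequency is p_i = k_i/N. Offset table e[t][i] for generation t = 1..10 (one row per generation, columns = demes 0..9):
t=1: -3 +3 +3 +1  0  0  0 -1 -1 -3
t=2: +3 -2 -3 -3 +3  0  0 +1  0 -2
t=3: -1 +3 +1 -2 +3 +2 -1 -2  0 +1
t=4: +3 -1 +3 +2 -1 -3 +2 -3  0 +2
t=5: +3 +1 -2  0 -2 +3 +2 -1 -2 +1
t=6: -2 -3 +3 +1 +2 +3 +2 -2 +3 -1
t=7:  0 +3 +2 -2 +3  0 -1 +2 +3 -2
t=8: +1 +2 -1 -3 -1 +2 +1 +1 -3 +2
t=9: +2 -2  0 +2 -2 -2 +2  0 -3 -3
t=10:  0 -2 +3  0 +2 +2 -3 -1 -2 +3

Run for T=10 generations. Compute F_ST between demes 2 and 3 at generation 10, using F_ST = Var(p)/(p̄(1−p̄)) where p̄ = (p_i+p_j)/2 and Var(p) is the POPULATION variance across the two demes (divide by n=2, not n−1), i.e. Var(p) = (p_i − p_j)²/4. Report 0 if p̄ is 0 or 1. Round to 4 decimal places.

t=0: k=[0 0 0 0 0 0 0 0 36 0]
t=1: x=[0.0000 0.0000 0.0000 0.0000 0.0000 0.0000 0.0000 5.2200 25.5600 5.2200] k=[0 0 0 0 0 0 0 4 25 2]
t=2: x=[0.0000 0.0000 0.0000 0.0000 0.0000 0.0000 0.5800 6.4650 18.6200 5.3350] k=[0 0 0 0 0 0 1 7 19 3]
t=3: x=[0.0000 0.0000 0.0000 0.0000 0.0000 0.1450 1.7250 7.8700 14.9400 5.3200] k=[0 0 0 0 0 2 1 6 15 6]
t=4: x=[0.0000 0.0000 0.0000 0.0000 0.2900 1.5650 1.8700 6.5800 12.3900 7.3050] k=[0 0 0 0 0 0 4 4 12 9]
t=5: x=[0.0000 0.0000 0.0000 0.0000 0.0000 0.5800 3.4200 5.1600 10.4050 9.4350] k=[0 0 0 0 0 4 5 4 8 10]
t=6: x=[0.0000 0.0000 0.0000 0.0000 0.5800 3.5650 4.7100 4.7250 7.7100 9.7100] k=[0 0 0 0 3 7 7 3 11 9]
t=7: x=[0.0000 0.0000 0.0000 0.4350 3.1450 6.4200 6.4200 4.7400 9.5500 9.2900] k=[0 0 0 0 6 6 5 7 13 7]
t=8: x=[0.0000 0.0000 0.0000 0.8700 5.1300 5.8550 5.4350 7.5800 11.2600 7.8700] k=[0 0 0 0 4 8 6 9 8 10]
t=9: x=[0.0000 0.0000 0.0000 0.5800 4.0000 7.1300 6.7250 8.4200 8.4350 9.7100] k=[0 0 0 3 2 5 9 8 5 7]
t=10: x=[0.0000 0.0000 0.4350 2.4200 2.5800 5.1450 8.2750 7.7100 5.7250 6.7100] k=[0 0 3 2 5 7 5 7 4 10]

0.0030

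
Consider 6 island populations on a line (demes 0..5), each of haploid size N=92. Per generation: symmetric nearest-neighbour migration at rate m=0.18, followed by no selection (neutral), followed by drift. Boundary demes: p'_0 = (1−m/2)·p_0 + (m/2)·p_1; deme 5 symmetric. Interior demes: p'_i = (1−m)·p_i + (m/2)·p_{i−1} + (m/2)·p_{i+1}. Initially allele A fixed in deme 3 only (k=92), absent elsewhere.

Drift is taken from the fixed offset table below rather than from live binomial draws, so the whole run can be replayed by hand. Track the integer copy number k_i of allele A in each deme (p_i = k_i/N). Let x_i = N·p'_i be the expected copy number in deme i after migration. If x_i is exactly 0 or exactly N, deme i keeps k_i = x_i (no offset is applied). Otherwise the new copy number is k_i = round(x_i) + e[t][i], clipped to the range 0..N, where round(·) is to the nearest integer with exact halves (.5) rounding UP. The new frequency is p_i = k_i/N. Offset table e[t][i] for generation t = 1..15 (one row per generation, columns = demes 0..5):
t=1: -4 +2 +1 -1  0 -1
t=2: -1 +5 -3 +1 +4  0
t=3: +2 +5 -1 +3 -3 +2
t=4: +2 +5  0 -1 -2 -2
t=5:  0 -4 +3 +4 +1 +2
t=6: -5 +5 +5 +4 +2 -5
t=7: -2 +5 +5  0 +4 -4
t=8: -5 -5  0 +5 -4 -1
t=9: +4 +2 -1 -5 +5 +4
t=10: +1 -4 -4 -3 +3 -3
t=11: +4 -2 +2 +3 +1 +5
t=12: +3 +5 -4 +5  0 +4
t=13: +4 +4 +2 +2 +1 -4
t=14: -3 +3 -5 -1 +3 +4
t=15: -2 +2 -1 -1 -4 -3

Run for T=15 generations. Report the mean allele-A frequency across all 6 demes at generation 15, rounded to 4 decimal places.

t=0: k=[0 0 0 92 0 0]
t=1: x=[0.0000 0.0000 8.2800 75.4400 8.2800 0.0000] k=[0 0 9 74 8 0]
t=2: x=[0.0000 0.8100 14.0400 62.2100 13.2200 0.7200] k=[0 6 11 63 17 1]
t=3: x=[0.5400 5.9100 15.2300 54.1800 19.7000 2.4400] k=[3 11 14 57 17 4]
t=4: x=[3.7200 10.5500 17.6000 49.5300 19.4300 5.1700] k=[6 16 18 49 17 3]
t=5: x=[6.9000 15.2800 20.6100 43.3300 18.6200 4.2600] k=[7 11 24 47 20 6]
t=6: x=[7.3600 11.8100 24.9000 42.5000 21.1700 7.2600] k=[2 17 30 47 23 2]
t=7: x=[3.3500 16.8200 30.3600 43.3100 23.2700 3.8900] k=[1 22 35 43 27 0]
t=8: x=[2.8900 21.2800 34.5500 40.8400 26.0100 2.4300] k=[0 16 35 46 22 1]
t=9: x=[1.4400 16.2700 34.2800 42.8500 22.2700 2.8900] k=[5 18 33 38 27 7]
t=10: x=[6.1700 18.1800 32.1000 36.5600 26.1900 8.8000] k=[7 14 28 34 29 6]
t=11: x=[7.6300 14.6300 27.2800 33.0100 27.3800 8.0700] k=[12 13 29 36 28 13]
t=12: x=[12.0900 14.3500 28.1900 34.6500 27.3700 14.3500] k=[15 19 24 40 27 18]
t=13: x=[15.3600 19.0900 24.9900 37.3900 27.3600 18.8100] k=[19 23 27 39 28 15]
t=14: x=[19.3600 23.0000 27.7200 36.9300 27.8200 16.1700] k=[16 26 23 36 31 20]
t=15: x=[16.9000 24.8300 24.4400 34.3800 30.4600 20.9900] k=[15 27 23 33 26 18]

0.2572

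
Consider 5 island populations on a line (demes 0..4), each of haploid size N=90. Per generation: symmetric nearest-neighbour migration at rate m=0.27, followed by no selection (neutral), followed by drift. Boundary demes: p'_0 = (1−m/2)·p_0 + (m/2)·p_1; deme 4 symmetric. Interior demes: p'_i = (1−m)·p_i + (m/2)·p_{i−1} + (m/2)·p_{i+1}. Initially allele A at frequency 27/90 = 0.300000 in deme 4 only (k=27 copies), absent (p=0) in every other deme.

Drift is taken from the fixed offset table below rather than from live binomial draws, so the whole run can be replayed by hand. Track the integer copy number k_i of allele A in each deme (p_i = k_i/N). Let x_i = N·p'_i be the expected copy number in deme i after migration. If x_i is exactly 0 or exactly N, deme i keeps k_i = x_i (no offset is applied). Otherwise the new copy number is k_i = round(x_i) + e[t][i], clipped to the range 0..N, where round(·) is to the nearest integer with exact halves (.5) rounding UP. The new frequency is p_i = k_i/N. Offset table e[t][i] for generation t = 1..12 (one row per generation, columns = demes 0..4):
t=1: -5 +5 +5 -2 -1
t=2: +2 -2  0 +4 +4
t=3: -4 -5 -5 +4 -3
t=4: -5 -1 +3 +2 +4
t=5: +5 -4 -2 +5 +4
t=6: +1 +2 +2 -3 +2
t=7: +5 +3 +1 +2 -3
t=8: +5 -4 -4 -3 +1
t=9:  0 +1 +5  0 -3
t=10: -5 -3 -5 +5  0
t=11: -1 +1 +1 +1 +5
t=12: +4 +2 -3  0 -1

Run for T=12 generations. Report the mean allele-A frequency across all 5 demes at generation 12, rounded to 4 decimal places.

t=0: k=[0 0 0 0 27]
t=1: x=[0.0000 0.0000 0.0000 3.6450 23.3550] k=[0 0 0 2 22]
t=2: x=[0.0000 0.0000 0.2700 4.4300 19.3000] k=[0 0 0 8 23]
t=3: x=[0.0000 0.0000 1.0800 8.9450 20.9750] k=[0 0 0 13 18]
t=4: x=[0.0000 0.0000 1.7550 11.9200 17.3250] k=[0 0 5 14 21]
t=5: x=[0.0000 0.6750 5.5400 13.7300 20.0550] k=[0 0 4 19 24]
t=6: x=[0.0000 0.5400 5.4850 17.6500 23.3250] k=[0 3 7 15 25]
t=7: x=[0.4050 3.1350 7.5400 15.2700 23.6500] k=[5 6 9 17 21]
t=8: x=[5.1350 6.2700 9.6750 16.4600 20.4600] k=[10 2 6 13 21]
t=9: x=[8.9200 3.6200 6.4050 13.1350 19.9200] k=[9 5 11 13 17]
t=10: x=[8.4600 6.3500 10.4600 13.2700 16.4600] k=[3 3 5 18 16]
t=11: x=[3.0000 3.2700 6.4850 15.9750 16.2700] k=[2 4 7 17 21]
t=12: x=[2.2700 4.1350 7.9450 16.1900 20.4600] k=[6 6 5 16 19]

0.1156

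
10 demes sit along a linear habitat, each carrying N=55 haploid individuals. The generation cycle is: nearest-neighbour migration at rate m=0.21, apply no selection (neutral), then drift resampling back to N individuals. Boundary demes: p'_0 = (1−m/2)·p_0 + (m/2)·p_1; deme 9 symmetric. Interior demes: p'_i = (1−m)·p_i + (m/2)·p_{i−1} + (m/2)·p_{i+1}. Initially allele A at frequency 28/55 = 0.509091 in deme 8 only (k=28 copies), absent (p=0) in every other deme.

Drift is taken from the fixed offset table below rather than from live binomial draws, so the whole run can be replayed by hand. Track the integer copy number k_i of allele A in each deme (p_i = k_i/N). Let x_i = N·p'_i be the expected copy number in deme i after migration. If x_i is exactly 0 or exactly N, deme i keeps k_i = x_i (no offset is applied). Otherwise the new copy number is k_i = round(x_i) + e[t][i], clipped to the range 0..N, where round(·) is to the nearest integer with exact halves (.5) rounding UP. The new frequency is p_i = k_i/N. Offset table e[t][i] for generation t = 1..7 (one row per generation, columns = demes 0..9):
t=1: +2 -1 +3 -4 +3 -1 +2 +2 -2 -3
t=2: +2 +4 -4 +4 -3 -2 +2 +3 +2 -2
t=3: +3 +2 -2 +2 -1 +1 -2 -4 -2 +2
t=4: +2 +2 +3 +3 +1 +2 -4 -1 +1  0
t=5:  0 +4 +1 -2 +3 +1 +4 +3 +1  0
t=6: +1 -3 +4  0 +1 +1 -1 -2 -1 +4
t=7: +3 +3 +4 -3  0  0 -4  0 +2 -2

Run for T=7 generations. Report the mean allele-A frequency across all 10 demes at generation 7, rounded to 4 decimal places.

t=0: k=[0 0 0 0 0 0 0 0 28 0]
t=1: x=[0.0000 0.0000 0.0000 0.0000 0.0000 0.0000 0.0000 2.9400 22.1200 2.9400] k=[0 0 0 0 0 0 0 5 20 0]
t=2: x=[0.0000 0.0000 0.0000 0.0000 0.0000 0.0000 0.5250 6.0500 16.3250 2.1000] k=[0 0 0 0 0 0 3 9 18 0]
t=3: x=[0.0000 0.0000 0.0000 0.0000 0.0000 0.3150 3.3150 9.3150 15.1650 1.8900] k=[0 0 0 0 0 1 1 5 13 4]
t=4: x=[0.0000 0.0000 0.0000 0.0000 0.1050 0.8950 1.4200 5.4200 11.2150 4.9450] k=[0 0 0 0 1 3 0 4 12 5]
t=5: x=[0.0000 0.0000 0.0000 0.1050 1.1050 2.4750 0.7350 4.4200 10.4250 5.7350] k=[0 0 0 0 4 3 5 7 11 6]
t=6: x=[0.0000 0.0000 0.0000 0.4200 3.4750 3.3150 5.0000 7.2100 10.0550 6.5250] k=[0 0 0 0 4 4 4 5 9 11]
t=7: x=[0.0000 0.0000 0.0000 0.4200 3.5800 4.0000 4.1050 5.3150 8.7900 10.7900] k=[0 0 0 0 4 4 0 5 11 9]

0.0600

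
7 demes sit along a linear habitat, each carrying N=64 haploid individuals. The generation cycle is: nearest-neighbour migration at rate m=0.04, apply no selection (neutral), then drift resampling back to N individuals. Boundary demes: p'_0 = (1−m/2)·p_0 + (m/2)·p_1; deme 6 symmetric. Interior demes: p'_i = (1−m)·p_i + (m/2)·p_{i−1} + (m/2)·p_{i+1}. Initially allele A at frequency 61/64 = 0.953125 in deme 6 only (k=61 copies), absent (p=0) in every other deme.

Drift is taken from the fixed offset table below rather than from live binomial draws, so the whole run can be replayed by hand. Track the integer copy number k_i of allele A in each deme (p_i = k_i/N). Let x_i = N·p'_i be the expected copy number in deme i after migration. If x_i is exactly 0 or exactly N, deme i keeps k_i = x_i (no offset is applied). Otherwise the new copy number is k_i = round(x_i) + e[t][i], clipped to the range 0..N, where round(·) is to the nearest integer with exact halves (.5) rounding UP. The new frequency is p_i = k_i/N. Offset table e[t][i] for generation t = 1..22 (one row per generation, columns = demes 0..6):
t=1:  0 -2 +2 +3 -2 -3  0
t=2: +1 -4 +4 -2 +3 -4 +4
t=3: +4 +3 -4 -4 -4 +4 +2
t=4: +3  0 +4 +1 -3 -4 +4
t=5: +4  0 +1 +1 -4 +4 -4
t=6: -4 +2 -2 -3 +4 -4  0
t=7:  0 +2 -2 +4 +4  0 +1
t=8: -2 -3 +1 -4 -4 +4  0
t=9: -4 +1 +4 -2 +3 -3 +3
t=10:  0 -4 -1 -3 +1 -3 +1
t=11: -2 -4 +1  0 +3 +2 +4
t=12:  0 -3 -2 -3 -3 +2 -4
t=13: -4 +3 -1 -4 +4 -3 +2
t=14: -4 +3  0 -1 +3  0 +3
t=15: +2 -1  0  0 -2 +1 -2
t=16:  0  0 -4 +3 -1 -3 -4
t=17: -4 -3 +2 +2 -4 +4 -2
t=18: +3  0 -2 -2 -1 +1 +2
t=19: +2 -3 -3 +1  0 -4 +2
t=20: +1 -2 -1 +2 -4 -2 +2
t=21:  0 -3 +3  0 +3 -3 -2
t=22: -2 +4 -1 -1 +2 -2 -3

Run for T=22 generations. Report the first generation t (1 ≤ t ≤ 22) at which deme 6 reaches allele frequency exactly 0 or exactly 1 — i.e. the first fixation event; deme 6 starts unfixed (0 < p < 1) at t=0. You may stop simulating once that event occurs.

3

t=0: k=[0 0 0 0 0 0 61]
t=1: x=[0.0000 0.0000 0.0000 0.0000 0.0000 1.2200 59.7800] k=[0 0 0 0 0 0 60]
t=2: x=[0.0000 0.0000 0.0000 0.0000 0.0000 1.2000 58.8000] k=[0 0 0 0 0 0 63]
t=3: x=[0.0000 0.0000 0.0000 0.0000 0.0000 1.2600 61.7400] k=[0 0 0 0 0 5 64]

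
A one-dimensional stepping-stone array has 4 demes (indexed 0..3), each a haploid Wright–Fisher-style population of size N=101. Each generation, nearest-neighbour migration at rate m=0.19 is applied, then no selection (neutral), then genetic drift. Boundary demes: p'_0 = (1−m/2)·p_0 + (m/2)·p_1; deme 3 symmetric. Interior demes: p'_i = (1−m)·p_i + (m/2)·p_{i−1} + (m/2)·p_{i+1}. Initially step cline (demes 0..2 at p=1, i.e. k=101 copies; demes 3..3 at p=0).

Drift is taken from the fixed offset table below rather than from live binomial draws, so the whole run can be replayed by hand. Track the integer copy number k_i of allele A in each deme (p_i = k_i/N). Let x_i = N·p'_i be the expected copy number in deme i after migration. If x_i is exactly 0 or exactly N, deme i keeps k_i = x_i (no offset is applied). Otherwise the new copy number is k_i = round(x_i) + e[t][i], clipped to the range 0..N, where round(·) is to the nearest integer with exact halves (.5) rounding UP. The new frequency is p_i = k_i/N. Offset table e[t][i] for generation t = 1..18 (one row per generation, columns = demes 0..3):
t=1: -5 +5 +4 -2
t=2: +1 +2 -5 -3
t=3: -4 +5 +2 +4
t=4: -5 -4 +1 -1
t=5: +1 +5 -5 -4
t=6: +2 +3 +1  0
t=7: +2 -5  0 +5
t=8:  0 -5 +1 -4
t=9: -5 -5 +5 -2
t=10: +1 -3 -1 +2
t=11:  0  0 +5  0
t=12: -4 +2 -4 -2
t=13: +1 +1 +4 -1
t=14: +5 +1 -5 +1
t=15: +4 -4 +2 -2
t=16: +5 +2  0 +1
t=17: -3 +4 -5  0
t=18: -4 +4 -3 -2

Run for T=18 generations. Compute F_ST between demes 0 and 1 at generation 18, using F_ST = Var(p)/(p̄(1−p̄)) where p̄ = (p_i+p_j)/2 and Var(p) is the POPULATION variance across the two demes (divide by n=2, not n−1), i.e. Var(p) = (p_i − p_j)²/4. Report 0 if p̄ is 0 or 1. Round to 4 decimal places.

0.0000

t=0: k=[101 101 101 0]
t=1: x=[101.0000 101.0000 91.4050 9.5950] k=[101 101 95 8]
t=2: x=[101.0000 100.4300 87.3050 16.2650] k=[101 101 82 13]
t=3: x=[101.0000 99.1950 77.2500 19.5550] k=[101 101 79 24]
t=4: x=[101.0000 98.9100 75.8650 29.2250] k=[101 95 77 28]
t=5: x=[100.4300 93.8600 74.0550 32.6550] k=[101 99 69 29]
t=6: x=[100.8100 96.3400 68.0500 32.8000] k=[101 99 69 33]
t=7: x=[100.8100 96.3400 68.4300 36.4200] k=[101 91 68 41]
t=8: x=[100.0500 89.7650 67.6200 43.5650] k=[100 85 69 40]
t=9: x=[98.5750 84.9050 67.7650 42.7550] k=[94 80 73 41]
t=10: x=[92.6700 80.6650 70.6250 44.0400] k=[94 78 70 46]
t=11: x=[92.4800 78.7600 68.4800 48.2800] k=[92 79 73 48]
t=12: x=[90.7650 79.6650 71.1950 50.3750] k=[87 82 67 48]
t=13: x=[86.5250 81.0500 66.6200 49.8050] k=[88 82 71 49]
t=14: x=[87.4300 81.5250 69.9550 51.0900] k=[92 83 65 52]
t=15: x=[91.1450 82.1450 65.4750 53.2350] k=[95 78 67 51]
t=16: x=[93.3850 78.5700 66.5250 52.5200] k=[98 81 67 54]
t=17: x=[96.3850 81.2850 67.0950 55.2350] k=[93 85 62 55]
t=18: x=[92.2400 83.5750 63.5200 55.6650] k=[88 88 61 54]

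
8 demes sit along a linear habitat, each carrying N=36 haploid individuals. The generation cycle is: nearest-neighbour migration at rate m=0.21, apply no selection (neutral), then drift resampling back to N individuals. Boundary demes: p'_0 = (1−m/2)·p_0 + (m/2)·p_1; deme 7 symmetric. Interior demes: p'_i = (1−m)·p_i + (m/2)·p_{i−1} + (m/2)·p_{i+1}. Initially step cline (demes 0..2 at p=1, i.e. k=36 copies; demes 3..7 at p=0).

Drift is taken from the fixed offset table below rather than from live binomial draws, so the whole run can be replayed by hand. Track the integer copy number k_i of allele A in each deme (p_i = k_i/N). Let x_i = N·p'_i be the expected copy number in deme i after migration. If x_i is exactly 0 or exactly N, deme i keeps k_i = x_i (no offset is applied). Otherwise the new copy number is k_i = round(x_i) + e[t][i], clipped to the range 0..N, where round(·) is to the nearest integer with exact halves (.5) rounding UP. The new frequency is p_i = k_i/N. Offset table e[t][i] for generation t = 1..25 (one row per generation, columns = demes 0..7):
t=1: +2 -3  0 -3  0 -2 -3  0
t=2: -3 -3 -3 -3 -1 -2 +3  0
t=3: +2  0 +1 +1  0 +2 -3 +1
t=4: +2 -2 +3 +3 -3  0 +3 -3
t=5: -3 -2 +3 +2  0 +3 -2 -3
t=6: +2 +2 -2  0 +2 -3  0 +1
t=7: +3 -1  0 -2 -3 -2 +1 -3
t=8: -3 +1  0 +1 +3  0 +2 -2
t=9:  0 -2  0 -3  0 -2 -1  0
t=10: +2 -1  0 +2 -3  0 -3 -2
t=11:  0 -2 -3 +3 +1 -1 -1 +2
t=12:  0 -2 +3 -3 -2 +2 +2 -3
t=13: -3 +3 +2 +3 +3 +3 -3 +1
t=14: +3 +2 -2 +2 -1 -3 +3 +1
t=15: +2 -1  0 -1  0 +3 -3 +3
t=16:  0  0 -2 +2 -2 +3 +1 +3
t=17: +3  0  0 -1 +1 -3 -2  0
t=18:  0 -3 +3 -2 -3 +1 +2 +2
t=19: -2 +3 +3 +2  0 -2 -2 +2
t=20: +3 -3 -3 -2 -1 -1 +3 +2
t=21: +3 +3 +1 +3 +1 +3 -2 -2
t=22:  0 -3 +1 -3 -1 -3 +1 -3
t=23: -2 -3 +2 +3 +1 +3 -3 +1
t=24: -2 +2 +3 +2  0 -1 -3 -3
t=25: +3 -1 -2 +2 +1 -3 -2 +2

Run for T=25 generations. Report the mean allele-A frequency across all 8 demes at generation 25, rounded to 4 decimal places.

0.4201

t=0: k=[36 36 36 0 0 0 0 0]
t=1: x=[36.0000 36.0000 32.2200 3.7800 0.0000 0.0000 0.0000 0.0000] k=[36 36 32 1 0 0 0 0]
t=2: x=[36.0000 35.5800 29.1650 4.1500 0.1050 0.0000 0.0000 0.0000] k=[36 33 26 1 0 0 0 0]
t=3: x=[35.6850 32.5800 24.1100 3.5200 0.1050 0.0000 0.0000 0.0000] k=[36 33 25 5 0 0 0 0]
t=4: x=[35.6850 32.4750 23.7400 6.5750 0.5250 0.0000 0.0000 0.0000] k=[36 30 27 10 0 0 0 0]
t=5: x=[35.3700 30.3150 25.5300 10.7350 1.0500 0.0000 0.0000 0.0000] k=[32 28 29 13 1 0 0 0]
t=6: x=[31.5800 28.5250 27.2150 13.4200 2.1550 0.1050 0.0000 0.0000] k=[34 31 25 13 4 0 0 0]
t=7: x=[33.6850 30.6850 24.3700 13.3150 4.5250 0.4200 0.0000 0.0000] k=[36 30 24 11 2 0 0 0]
t=8: x=[35.3700 30.0000 23.2650 11.4200 2.7350 0.2100 0.0000 0.0000] k=[32 31 23 12 6 0 0 0]
t=9: x=[31.8950 30.2650 22.6850 12.5250 6.0000 0.6300 0.0000 0.0000] k=[32 28 23 10 6 0 0 0]
t=10: x=[31.5800 27.8950 22.1600 10.9450 5.7900 0.6300 0.0000 0.0000] k=[34 27 22 13 3 1 0 0]
t=11: x=[33.2650 27.2100 21.5800 12.8950 3.8400 1.1050 0.1050 0.0000] k=[33 25 19 16 5 0 0 0]
t=12: x=[32.1600 25.2100 19.3150 15.1600 5.6300 0.5250 0.0000 0.0000] k=[32 23 22 12 4 3 0 0]
t=13: x=[31.0550 23.8400 21.0550 12.2100 4.7350 2.7900 0.3150 0.0000] k=[28 27 23 15 8 6 0 0]
t=14: x=[27.8950 26.6850 22.5800 15.1050 8.5250 5.5800 0.6300 0.0000] k=[31 29 21 17 8 3 4 0]
t=15: x=[30.7900 28.3700 21.4200 16.4750 8.4200 3.6300 3.4750 0.4200] k=[33 27 21 15 8 7 0 3]
t=16: x=[32.3700 27.0000 21.0000 14.8950 8.6300 6.3700 1.0500 2.6850] k=[32 27 19 17 7 9 2 6]
t=17: x=[31.4750 26.6850 19.6300 16.1600 8.2600 8.0550 3.1550 5.5800] k=[34 27 20 15 9 5 1 6]
t=18: x=[33.2650 27.0000 20.2100 14.8950 9.2100 5.0000 1.9450 5.4750] k=[33 24 23 13 6 6 4 7]
t=19: x=[32.0550 24.8400 22.0550 13.3150 6.7350 5.7900 4.5250 6.6850] k=[30 28 25 15 7 4 3 9]
t=20: x=[29.7900 27.8950 24.2650 15.2100 7.5250 4.2100 3.7350 8.3700] k=[33 25 21 13 7 3 7 10]
t=21: x=[32.1600 25.4200 20.5800 13.2100 7.2100 3.8400 6.8950 9.6850] k=[35 28 22 16 8 7 5 8]
t=22: x=[34.2650 28.1050 22.0000 15.7900 8.7350 6.8950 5.5250 7.6850] k=[34 25 23 13 8 4 7 5]
t=23: x=[33.0550 25.7350 22.1600 13.5250 8.1050 4.7350 6.4750 5.2100] k=[31 23 24 17 9 8 3 6]
t=24: x=[30.1600 23.9450 23.1600 16.8950 9.7350 7.5800 3.8400 5.6850] k=[28 26 26 19 10 7 1 3]
t=25: x=[27.7900 26.2100 25.2650 18.7900 10.6300 6.6850 1.8400 2.7900] k=[31 25 23 21 12 4 0 5]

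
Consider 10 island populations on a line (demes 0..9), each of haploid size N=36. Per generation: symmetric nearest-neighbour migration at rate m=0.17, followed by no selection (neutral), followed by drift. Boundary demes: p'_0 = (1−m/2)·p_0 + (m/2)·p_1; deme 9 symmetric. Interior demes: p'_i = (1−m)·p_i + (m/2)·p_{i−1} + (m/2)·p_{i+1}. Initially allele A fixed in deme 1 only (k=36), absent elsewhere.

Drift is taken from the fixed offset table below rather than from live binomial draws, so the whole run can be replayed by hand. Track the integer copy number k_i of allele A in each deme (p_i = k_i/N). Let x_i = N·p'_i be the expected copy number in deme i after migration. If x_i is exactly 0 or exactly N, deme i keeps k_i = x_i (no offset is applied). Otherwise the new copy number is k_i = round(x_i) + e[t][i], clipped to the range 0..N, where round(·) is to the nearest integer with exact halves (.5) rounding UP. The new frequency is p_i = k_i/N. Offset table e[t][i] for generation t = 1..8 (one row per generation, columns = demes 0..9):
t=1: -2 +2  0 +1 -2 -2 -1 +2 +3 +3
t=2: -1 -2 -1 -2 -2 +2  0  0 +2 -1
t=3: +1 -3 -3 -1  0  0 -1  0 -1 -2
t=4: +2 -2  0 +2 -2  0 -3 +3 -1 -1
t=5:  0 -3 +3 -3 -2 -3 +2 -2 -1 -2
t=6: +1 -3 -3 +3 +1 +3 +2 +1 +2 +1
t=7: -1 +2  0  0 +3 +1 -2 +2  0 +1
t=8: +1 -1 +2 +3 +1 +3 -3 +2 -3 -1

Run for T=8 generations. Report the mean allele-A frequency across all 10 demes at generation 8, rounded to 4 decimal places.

0.1056

t=0: k=[0 36 0 0 0 0 0 0 0 0]
t=1: x=[3.0600 29.8800 3.0600 0.0000 0.0000 0.0000 0.0000 0.0000 0.0000 0.0000] k=[1 32 3 0 0 0 0 0 0 0]
t=2: x=[3.6350 26.9000 5.2100 0.2550 0.0000 0.0000 0.0000 0.0000 0.0000 0.0000] k=[3 25 4 0 0 0 0 0 0 0]
t=3: x=[4.8700 21.3450 5.4450 0.3400 0.0000 0.0000 0.0000 0.0000 0.0000 0.0000] k=[6 18 2 0 0 0 0 0 0 0]
t=4: x=[7.0200 15.6200 3.1900 0.1700 0.0000 0.0000 0.0000 0.0000 0.0000 0.0000] k=[9 14 3 2 0 0 0 0 0 0]
t=5: x=[9.4250 12.6400 3.8500 1.9150 0.1700 0.0000 0.0000 0.0000 0.0000 0.0000] k=[9 10 7 0 0 0 0 0 0 0]
t=6: x=[9.0850 9.6600 6.6600 0.5950 0.0000 0.0000 0.0000 0.0000 0.0000 0.0000] k=[10 7 4 4 0 0 0 0 0 0]
t=7: x=[9.7450 7.0000 4.2550 3.6600 0.3400 0.0000 0.0000 0.0000 0.0000 0.0000] k=[9 9 4 4 3 0 0 0 0 0]
t=8: x=[9.0000 8.5750 4.4250 3.9150 2.8300 0.2550 0.0000 0.0000 0.0000 0.0000] k=[10 8 6 7 4 3 0 0 0 0]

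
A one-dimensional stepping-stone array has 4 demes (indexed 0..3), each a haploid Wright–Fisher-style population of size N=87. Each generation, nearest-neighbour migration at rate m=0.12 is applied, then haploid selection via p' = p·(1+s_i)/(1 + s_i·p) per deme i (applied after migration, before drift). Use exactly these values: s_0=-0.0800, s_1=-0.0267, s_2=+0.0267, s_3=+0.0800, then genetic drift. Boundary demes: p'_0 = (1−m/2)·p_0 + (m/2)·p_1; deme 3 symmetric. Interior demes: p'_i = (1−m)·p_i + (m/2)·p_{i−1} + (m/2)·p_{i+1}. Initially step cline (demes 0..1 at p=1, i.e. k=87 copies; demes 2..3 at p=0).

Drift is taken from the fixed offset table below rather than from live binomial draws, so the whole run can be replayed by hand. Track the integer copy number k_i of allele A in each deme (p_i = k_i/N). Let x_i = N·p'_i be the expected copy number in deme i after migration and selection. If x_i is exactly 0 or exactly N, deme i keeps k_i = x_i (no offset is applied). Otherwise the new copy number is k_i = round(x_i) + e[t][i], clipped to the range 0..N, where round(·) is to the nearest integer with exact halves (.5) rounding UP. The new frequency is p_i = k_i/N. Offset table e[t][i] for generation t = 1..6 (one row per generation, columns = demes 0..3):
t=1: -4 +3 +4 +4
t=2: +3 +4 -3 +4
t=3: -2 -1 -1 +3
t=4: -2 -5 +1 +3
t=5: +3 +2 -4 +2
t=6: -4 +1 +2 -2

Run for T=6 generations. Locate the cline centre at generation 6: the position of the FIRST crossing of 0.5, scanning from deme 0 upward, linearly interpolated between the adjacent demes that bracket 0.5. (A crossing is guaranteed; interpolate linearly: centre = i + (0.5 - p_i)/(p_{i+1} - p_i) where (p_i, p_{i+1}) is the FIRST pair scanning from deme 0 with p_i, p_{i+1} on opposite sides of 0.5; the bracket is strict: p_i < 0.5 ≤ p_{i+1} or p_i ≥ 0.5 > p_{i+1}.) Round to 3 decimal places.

t=0: k=[87 87 0 0]
t=1: x=[87.0000 81.6456 5.3508 0.0000] k=[87 85 9 0]
t=2: x=[86.8696 80.3967 13.3144 0.5829] k=[87 84 10 5]
t=3: x=[86.8044 79.5579 14.4548 5.6962] k=[85 79 13 9]
t=4: x=[84.4408 75.1252 17.0788 9.8951] k=[82 70 18 13]
t=5: x=[80.8180 67.1890 21.2402 14.1905] k=[84 69 17 16]
t=6: x=[82.7773 66.3569 20.4696 17.0924] k=[79 67 22 15]

1.522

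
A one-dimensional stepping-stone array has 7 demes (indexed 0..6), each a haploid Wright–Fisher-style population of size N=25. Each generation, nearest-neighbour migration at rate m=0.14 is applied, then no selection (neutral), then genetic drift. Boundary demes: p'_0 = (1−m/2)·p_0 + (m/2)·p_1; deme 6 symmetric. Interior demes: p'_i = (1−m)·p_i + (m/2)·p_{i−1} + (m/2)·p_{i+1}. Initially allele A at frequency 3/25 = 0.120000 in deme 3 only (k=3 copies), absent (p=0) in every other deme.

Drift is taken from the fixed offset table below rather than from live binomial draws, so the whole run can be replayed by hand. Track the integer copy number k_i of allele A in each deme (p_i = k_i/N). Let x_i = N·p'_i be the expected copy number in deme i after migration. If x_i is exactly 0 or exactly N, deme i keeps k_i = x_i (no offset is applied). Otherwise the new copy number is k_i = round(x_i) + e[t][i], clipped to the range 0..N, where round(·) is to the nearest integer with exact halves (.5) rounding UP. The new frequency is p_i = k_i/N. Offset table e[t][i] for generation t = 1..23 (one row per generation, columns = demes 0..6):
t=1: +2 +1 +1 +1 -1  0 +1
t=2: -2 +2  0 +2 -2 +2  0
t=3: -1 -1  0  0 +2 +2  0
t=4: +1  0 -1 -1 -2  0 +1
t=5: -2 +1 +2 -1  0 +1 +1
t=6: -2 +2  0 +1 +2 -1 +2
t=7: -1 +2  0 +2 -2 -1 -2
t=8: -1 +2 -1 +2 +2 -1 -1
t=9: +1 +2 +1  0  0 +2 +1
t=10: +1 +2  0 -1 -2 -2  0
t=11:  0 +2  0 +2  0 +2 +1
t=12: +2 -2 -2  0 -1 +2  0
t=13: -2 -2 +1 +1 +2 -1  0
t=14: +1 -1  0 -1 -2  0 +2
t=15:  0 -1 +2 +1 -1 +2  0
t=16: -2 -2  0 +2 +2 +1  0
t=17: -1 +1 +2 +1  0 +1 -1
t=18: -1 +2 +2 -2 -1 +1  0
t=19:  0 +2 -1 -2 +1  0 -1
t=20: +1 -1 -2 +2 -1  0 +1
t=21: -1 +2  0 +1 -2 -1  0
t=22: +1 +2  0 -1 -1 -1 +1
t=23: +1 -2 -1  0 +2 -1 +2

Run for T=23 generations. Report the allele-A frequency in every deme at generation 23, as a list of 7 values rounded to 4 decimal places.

[0.0800, 0.2000, 0.2000, 0.2000, 0.0800, 0.0000, 0.1600]

t=0: k=[0 0 0 3 0 0 0]
t=1: x=[0.0000 0.0000 0.2100 2.5800 0.2100 0.0000 0.0000] k=[0 0 1 4 0 0 0]
t=2: x=[0.0000 0.0700 1.1400 3.5100 0.2800 0.0000 0.0000] k=[0 2 1 6 0 0 0]
t=3: x=[0.1400 1.7900 1.4200 5.2300 0.4200 0.0000 0.0000] k=[0 1 1 5 2 0 0]
t=4: x=[0.0700 0.9300 1.2800 4.5100 2.0700 0.1400 0.0000] k=[1 1 0 4 0 0 0]
t=5: x=[1.0000 0.9300 0.3500 3.4400 0.2800 0.0000 0.0000] k=[0 2 2 2 0 0 0]
t=6: x=[0.1400 1.8600 2.0000 1.8600 0.1400 0.0000 0.0000] k=[0 4 2 3 2 0 0]
t=7: x=[0.2800 3.5800 2.2100 2.8600 1.9300 0.1400 0.0000] k=[0 6 2 5 0 0 0]
t=8: x=[0.4200 5.3000 2.4900 4.4400 0.3500 0.0000 0.0000] k=[0 7 1 6 2 0 0]
t=9: x=[0.4900 6.0900 1.7700 5.3700 2.1400 0.1400 0.0000] k=[1 8 3 5 2 2 0]
t=10: x=[1.4900 7.1600 3.4900 4.6500 2.2100 1.8600 0.1400] k=[2 9 3 4 0 0 0]
t=11: x=[2.4900 8.0900 3.4900 3.6500 0.2800 0.0000 0.0000] k=[2 10 3 6 0 0 0]
t=12: x=[2.5600 8.9500 3.7000 5.3700 0.4200 0.0000 0.0000] k=[5 7 2 5 0 0 0]
t=13: x=[5.1400 6.5100 2.5600 4.4400 0.3500 0.0000 0.0000] k=[3 5 4 5 2 0 0]
t=14: x=[3.1400 4.7900 4.1400 4.7200 2.0700 0.1400 0.0000] k=[4 4 4 4 0 0 0]
t=15: x=[4.0000 4.0000 4.0000 3.7200 0.2800 0.0000 0.0000] k=[4 3 6 5 0 0 0]
t=16: x=[3.9300 3.2800 5.7200 4.7200 0.3500 0.0000 0.0000] k=[2 1 6 7 2 0 0]
t=17: x=[1.9300 1.4200 5.7200 6.5800 2.2100 0.1400 0.0000] k=[1 2 8 8 2 1 0]
t=18: x=[1.0700 2.3500 7.5800 7.5800 2.3500 1.0000 0.0700] k=[0 4 10 6 1 2 0]
t=19: x=[0.2800 4.1400 9.3000 5.9300 1.4200 1.7900 0.1400] k=[0 6 8 4 2 2 0]
t=20: x=[0.4200 5.7200 7.5800 4.1400 2.1400 1.8600 0.1400] k=[1 5 6 6 1 2 1]
t=21: x=[1.2800 4.7900 5.9300 5.6500 1.4200 1.8600 1.0700] k=[0 7 6 7 0 1 1]
t=22: x=[0.4900 6.4400 6.1400 6.4400 0.5600 0.9300 1.0000] k=[1 8 6 5 0 0 2]
t=23: x=[1.4900 7.3700 6.0700 4.7200 0.3500 0.1400 1.8600] k=[2 5 5 5 2 0 4]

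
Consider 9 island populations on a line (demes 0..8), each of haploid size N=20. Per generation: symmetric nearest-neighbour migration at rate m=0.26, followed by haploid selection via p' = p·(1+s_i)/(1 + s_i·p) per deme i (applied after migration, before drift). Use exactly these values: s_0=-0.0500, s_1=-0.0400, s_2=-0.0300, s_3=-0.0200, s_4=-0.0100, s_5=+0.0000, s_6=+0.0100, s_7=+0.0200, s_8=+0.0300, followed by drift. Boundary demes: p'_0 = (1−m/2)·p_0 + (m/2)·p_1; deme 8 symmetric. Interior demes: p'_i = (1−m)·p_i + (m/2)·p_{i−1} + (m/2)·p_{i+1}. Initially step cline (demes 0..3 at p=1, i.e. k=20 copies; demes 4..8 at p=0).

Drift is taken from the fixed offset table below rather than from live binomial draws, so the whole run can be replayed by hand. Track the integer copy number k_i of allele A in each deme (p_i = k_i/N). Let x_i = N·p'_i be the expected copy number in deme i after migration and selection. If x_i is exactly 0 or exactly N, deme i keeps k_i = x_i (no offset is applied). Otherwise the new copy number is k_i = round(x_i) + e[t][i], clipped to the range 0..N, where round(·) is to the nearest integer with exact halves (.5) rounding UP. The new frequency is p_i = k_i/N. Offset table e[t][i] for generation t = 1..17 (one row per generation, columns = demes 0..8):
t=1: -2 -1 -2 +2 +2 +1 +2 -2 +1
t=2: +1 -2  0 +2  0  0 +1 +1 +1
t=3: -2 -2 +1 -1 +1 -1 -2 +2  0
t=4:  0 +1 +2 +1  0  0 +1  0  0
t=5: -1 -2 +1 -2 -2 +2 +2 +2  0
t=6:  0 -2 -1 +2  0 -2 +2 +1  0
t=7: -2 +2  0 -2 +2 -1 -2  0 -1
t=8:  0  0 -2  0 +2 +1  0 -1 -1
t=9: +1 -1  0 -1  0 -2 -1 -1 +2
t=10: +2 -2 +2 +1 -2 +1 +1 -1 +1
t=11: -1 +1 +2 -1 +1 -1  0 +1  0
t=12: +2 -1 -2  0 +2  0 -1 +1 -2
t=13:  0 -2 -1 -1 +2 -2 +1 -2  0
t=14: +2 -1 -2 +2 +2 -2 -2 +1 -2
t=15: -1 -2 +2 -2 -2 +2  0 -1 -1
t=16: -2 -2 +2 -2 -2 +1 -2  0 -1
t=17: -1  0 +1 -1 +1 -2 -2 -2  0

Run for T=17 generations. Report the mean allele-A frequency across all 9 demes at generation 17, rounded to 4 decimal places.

t=0: k=[20 20 20 20 0 0 0 0 0]
t=1: x=[20.0000 20.0000 20.0000 17.3540 2.5774 0.0000 0.0000 0.0000 0.0000] k=[20 20 20 19 5 0 0 0 0]
t=2: x=[20.0000 20.0000 19.8660 17.2626 6.1272 0.6500 0.0000 0.0000 0.0000] k=[20 20 20 19 6 1 0 0 0]
t=3: x=[20.0000 20.0000 19.8660 17.3946 6.9942 1.5200 0.1313 0.0000 0.0000] k=[20 20 20 16 8 1 0 0 0]
t=4: x=[20.0000 20.0000 19.4643 15.4089 8.0816 1.7800 0.1313 0.0000 0.0000] k=[20 20 20 16 8 2 1 0 0]
t=5: x=[20.0000 20.0000 19.4643 15.4089 8.2113 2.6500 1.0095 0.1326 0.0000] k=[20 20 20 13 6 5 3 2 0]
t=6: x=[20.0000 20.0000 19.0632 12.9078 6.7350 4.8700 3.1564 1.9038 0.2677] k=[20 20 18 15 7 3 5 3 0]
t=7: x=[20.0000 19.7293 17.8113 14.2677 7.4729 3.7800 4.5147 2.9190 0.4015] k=[20 20 18 12 9 3 3 3 0]
t=8: x=[20.0000 19.7293 17.4121 12.2945 8.5608 3.7800 3.0255 2.6553 0.4015] k=[20 20 15 12 11 5 3 2 0]
t=9: x=[20.0000 19.3238 15.1490 12.1639 10.2998 5.5200 3.1564 1.9038 0.2677] k=[20 18 15 11 10 4 2 1 2]
t=10: x=[19.7265 17.7911 14.7530 11.2908 9.3000 4.5200 2.1490 1.2836 1.9207] k=[20 16 17 12 7 6 3 0 3]
t=11: x=[19.4534 16.5346 16.1257 11.9028 7.4729 5.7400 3.0255 0.7950 2.6778] k=[18 18 18 11 8 5 3 2 3]
t=12: x=[17.9058 17.9253 17.0134 11.4212 7.9518 5.1300 3.1564 2.3000 2.9434] k=[20 17 15 11 10 5 2 3 1]
t=13: x=[19.5899 17.0282 14.6211 11.2908 9.4299 5.2600 2.5420 2.6553 1.2954] k=[20 15 14 10 11 3 4 1 1]
t=14: x=[19.3170 15.3765 13.4768 10.5494 9.7798 4.1700 3.5087 1.4158 1.0285] k=[20 14 11 13 12 2 2 2 0]
t=15: x=[19.1806 14.2238 11.5015 12.5156 10.7801 3.3000 2.0180 1.7717 0.2677] k=[18 12 14 11 9 5 2 1 0]
t=16: x=[17.0949 12.8536 13.2141 11.0302 8.6906 5.1300 2.2800 1.0190 0.1339] k=[15 11 15 9 7 6 0 1 0]
t=17: x=[14.2727 11.8436 13.5678 9.4193 7.0840 5.3500 0.9187 0.7542 0.1339] k=[13 12 15 8 8 3 0 0 0]

0.3278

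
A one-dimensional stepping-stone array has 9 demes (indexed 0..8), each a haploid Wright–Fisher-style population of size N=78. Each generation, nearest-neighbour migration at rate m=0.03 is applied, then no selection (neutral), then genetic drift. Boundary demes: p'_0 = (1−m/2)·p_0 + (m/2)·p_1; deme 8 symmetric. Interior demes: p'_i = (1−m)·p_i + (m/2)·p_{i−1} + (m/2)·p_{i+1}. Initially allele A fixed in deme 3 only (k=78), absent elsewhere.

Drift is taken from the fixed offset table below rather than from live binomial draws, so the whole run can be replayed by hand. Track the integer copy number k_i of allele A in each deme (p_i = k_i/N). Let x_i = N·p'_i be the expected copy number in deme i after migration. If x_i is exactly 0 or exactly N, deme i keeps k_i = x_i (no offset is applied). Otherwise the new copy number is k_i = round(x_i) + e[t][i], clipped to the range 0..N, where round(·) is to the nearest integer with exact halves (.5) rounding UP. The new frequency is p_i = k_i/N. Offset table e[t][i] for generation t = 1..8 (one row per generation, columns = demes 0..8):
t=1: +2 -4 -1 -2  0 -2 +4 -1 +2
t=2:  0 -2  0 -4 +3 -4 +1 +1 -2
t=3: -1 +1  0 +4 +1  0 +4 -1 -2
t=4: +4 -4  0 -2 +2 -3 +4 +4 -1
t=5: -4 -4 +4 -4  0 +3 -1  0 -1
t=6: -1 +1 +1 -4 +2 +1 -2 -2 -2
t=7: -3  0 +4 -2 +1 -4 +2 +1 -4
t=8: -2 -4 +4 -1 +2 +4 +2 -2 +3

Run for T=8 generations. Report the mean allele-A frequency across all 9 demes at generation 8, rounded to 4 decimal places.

t=0: k=[0 0 0 78 0 0 0 0 0]
t=1: x=[0.0000 0.0000 1.1700 75.6600 1.1700 0.0000 0.0000 0.0000 0.0000] k=[0 0 0 74 1 0 0 0 0]
t=2: x=[0.0000 0.0000 1.1100 71.7950 2.0800 0.0150 0.0000 0.0000 0.0000] k=[0 0 1 68 5 0 0 0 0]
t=3: x=[0.0000 0.0150 1.9900 66.0500 5.8700 0.0750 0.0000 0.0000 0.0000] k=[0 1 2 70 7 0 0 0 0]
t=4: x=[0.0150 1.0000 3.0050 68.0350 7.8400 0.1050 0.0000 0.0000 0.0000] k=[4 0 3 66 10 0 0 0 0]
t=5: x=[3.9400 0.1050 3.9000 64.2150 10.6900 0.1500 0.0000 0.0000 0.0000] k=[0 0 8 60 11 3 0 0 0]
t=6: x=[0.0000 0.1200 8.6600 58.4850 11.6150 3.0750 0.0450 0.0000 0.0000] k=[0 1 10 54 14 4 0 0 0]
t=7: x=[0.0150 1.1200 10.5250 52.7400 14.4500 4.0900 0.0600 0.0000 0.0000] k=[0 1 15 51 15 0 2 0 0]
t=8: x=[0.0150 1.1950 15.3300 49.9200 15.3150 0.2550 1.9400 0.0300 0.0000] k=[0 0 19 49 17 4 4 0 0]

0.1325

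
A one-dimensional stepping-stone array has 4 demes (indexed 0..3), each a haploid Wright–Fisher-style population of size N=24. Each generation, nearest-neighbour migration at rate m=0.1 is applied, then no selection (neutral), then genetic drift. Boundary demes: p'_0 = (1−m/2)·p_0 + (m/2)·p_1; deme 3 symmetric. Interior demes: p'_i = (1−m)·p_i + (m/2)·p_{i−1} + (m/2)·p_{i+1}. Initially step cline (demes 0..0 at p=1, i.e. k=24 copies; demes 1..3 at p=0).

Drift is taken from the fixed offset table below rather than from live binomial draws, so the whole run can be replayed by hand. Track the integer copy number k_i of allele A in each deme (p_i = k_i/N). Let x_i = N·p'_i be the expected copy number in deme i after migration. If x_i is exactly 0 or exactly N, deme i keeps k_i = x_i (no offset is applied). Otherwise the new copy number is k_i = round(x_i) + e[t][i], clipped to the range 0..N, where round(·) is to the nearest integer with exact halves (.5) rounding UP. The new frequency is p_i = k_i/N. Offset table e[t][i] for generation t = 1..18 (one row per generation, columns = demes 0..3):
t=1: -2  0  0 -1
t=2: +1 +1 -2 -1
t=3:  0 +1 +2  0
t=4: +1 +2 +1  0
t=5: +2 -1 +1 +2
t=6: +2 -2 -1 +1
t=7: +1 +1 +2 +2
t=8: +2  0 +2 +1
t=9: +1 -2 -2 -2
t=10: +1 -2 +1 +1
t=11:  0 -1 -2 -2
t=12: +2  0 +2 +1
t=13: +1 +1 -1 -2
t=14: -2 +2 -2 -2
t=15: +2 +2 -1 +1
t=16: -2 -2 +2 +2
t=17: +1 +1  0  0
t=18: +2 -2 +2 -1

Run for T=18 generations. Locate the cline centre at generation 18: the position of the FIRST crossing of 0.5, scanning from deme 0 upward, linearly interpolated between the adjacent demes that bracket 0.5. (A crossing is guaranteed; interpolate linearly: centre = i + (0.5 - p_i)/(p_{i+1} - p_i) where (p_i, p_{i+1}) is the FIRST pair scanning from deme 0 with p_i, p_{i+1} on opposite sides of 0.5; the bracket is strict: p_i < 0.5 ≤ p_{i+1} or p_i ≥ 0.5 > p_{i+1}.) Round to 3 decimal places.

0.917

t=0: k=[24 0 0 0]
t=1: x=[22.8000 1.2000 0.0000 0.0000] k=[21 1 0 0]
t=2: x=[20.0000 1.9500 0.0500 0.0000] k=[21 3 0 0]
t=3: x=[20.1000 3.7500 0.1500 0.0000] k=[20 5 2 0]
t=4: x=[19.2500 5.6000 2.0500 0.1000] k=[20 8 3 0]
t=5: x=[19.4000 8.3500 3.1000 0.1500] k=[21 7 4 2]
t=6: x=[20.3000 7.5500 4.0500 2.1000] k=[22 6 3 3]
t=7: x=[21.2000 6.6500 3.1500 3.0000] k=[22 8 5 5]
t=8: x=[21.3000 8.5500 5.1500 5.0000] k=[23 9 7 6]
t=9: x=[22.3000 9.6000 7.0500 6.0500] k=[23 8 5 4]
t=10: x=[22.2500 8.6000 5.1000 4.0500] k=[23 7 6 5]
t=11: x=[22.2000 7.7500 6.0000 5.0500] k=[22 7 4 3]
t=12: x=[21.2500 7.6000 4.1000 3.0500] k=[23 8 6 4]
t=13: x=[22.2500 8.6500 6.0000 4.1000] k=[23 10 5 2]
t=14: x=[22.3500 10.4000 5.1000 2.1500] k=[20 12 3 0]
t=15: x=[19.6000 11.9500 3.3000 0.1500] k=[22 14 2 1]
t=16: x=[21.6000 13.8000 2.5500 1.0500] k=[20 12 5 3]
t=17: x=[19.6000 12.0500 5.2500 3.1000] k=[21 13 5 3]
t=18: x=[20.6000 13.0000 5.3000 3.1000] k=[23 11 7 2]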